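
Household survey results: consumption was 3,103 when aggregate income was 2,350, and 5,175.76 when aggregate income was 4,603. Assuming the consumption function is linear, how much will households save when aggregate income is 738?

MPC = (5175.76 − 3103)/(4603 − 2350) = 2072.76/2253 = 0.92
a = 3103 − 0.92(2350) = 3103 − 2162 = 941
C = 941 + 0.92(738) = 1619.96
S = 738 − 1619.96 = -881.96

S = -881.96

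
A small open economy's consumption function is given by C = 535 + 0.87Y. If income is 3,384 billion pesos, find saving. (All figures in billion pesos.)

C = 535 + 0.87(3384) = 535 + 2944.08 = 3479.08
S = Y − C = 3384 − 3479.08 = -95.08

S = -95.08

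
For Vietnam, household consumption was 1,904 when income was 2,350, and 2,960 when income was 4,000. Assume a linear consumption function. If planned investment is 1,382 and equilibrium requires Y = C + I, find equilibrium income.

MPC = (2960 − 1904)/(4000 − 2350) = 1056/1650 = 0.64
a = 1904 − 0.64(2350) = 400
Equilibrium: Y = 400 + 0.64Y + 1382
0.36Y = 1782, so Y = 1782/0.36 = 4950

Y = 4950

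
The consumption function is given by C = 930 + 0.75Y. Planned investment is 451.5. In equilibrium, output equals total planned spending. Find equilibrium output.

Y = C + I = 930 + 0.75Y + 451.5
Y − 0.75Y = 1381.5
0.25Y = 1381.5, so Y = 1381.5/0.25 = 5526

Y = 5526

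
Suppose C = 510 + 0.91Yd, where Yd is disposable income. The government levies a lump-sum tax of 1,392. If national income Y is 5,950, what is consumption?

C = 4657.78

Yd = Y − T = 5950 − 1392 = 4558
C = 510 + 0.91(4558) = 510 + 4147.78 = 4657.78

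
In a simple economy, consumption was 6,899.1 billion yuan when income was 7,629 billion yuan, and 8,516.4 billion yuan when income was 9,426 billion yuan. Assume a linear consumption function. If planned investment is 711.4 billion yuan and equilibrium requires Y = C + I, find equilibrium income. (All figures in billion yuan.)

MPC = (8516.4 − 6899.1)/(9426 − 7629) = 1617.3/1797 = 0.9
a = 6899.1 − 0.9(7629) = 33
Equilibrium: Y = 33 + 0.9Y + 711.4
0.1Y = 744.4, so Y = 744.4/0.1 = 7444

Y = 7444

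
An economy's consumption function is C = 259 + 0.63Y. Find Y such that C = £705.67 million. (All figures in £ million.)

259 + 0.63Y = 705.67
0.63Y = 446.67, so Y = 446.67/0.63 = 709

Y = 709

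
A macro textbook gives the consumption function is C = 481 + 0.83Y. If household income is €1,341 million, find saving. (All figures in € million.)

S = -253.03

C = 481 + 0.83(1341) = 481 + 1113.03 = 1594.03
S = Y − C = 1341 − 1594.03 = -253.03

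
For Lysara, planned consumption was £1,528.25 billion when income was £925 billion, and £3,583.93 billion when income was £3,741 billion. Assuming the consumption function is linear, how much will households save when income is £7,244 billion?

S = 1102.88

MPC = (3583.93 − 1528.25)/(3741 − 925) = 2055.68/2816 = 0.73
a = 1528.25 − 0.73(925) = 1528.25 − 675.25 = 853
C = 853 + 0.73(7244) = 6141.12
S = 7244 − 6141.12 = 1102.88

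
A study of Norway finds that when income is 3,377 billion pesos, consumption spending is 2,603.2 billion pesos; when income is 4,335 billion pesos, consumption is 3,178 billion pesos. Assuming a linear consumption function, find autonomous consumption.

a = 577

MPC = ΔC/ΔY = (3178 − 2603.2)/(4335 − 3377) = 574.8/958 = 0.6
a = C − MPC·Y = 2603.2 − 0.6(3377) = 2603.2 − 2026.2 = 577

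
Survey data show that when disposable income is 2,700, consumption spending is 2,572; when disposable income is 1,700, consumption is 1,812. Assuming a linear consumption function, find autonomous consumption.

a = 520

MPC = ΔC/ΔY = (2572 − 1812)/(2700 − 1700) = 760/1000 = 0.76
a = C − MPC·Y = 1812 − 0.76(1700) = 1812 − 1292 = 520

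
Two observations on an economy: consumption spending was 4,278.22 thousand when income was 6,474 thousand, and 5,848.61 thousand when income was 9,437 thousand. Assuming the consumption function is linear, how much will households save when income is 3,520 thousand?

MPC = (5848.61 − 4278.22)/(9437 − 6474) = 1570.39/2963 = 0.53
a = 4278.22 − 0.53(6474) = 4278.22 − 3431.22 = 847
C = 847 + 0.53(3520) = 2712.6
S = 3520 − 2712.6 = 807.4

S = 807.4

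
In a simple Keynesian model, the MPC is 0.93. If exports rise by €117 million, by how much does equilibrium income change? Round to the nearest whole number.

ΔY ≈ 1671

The multiplier is 1/(1 − MPC) = 1/0.07.
ΔY = 117/0.07 = 1671.43 ≈ 1671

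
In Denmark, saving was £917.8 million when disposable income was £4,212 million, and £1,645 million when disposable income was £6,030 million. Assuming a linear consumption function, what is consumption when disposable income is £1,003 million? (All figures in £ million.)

C = 1368.8

MPS = ΔS/ΔY = (1645 − 917.8)/(6030 − 4212) = 727.2/1818 = 0.4
MPC = 1 − MPS = 0.6
Autonomous saving = 917.8 − 0.4(4212) = -767, so a = 767
C = 767 + 0.6(1003) = 767 + 601.8 = 1368.8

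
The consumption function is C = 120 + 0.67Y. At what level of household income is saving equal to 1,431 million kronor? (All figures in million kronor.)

Y = 4700

S = Y − C = -120 + 0.33Y
-120 + 0.33Y = 1431, so 0.33Y = 1551 and Y = 4700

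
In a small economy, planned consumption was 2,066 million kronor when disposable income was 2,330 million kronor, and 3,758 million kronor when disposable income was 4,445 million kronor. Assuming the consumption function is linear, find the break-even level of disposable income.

MPC = (3758 − 2066)/(4445 − 2330) = 1692/2115 = 0.8
a = 2066 − 0.8(2330) = 2066 − 1864 = 202
Break-even: Y = a/(1−MPC) = 202/0.2 = 1010

Y = 1010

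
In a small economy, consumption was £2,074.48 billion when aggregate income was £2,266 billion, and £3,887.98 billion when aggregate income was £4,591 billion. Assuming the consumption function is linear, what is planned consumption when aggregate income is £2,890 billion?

C = 2561.2

MPC = (3887.98 − 2074.48)/(4591 − 2266) = 1813.5/2325 = 0.78
a = 2074.48 − 0.78(2266) = 2074.48 − 1767.48 = 307
C = 307 + 0.78(2890) = 307 + 2254.2 = 2561.2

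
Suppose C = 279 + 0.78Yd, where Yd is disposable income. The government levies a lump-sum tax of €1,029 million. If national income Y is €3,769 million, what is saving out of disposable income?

Yd = Y − T = 3769 − 1029 = 2740
C = 279 + 0.78(2740) = 279 + 2137.2 = 2416.2
S = Yd − C = 2740 − 2416.2 = 323.8

S = 323.8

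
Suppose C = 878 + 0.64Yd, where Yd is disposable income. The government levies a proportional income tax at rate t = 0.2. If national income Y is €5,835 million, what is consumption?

Yd = (1 − 0.2)(5835) = 0.8(5835) = 4668
C = 878 + 0.64(4668) = 878 + 2987.52 = 3865.52

C = 3865.52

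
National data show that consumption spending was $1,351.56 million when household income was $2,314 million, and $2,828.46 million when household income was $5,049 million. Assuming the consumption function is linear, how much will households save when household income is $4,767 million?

MPC = (2828.46 − 1351.56)/(5049 − 2314) = 1476.9/2735 = 0.54
a = 1351.56 − 0.54(2314) = 1351.56 − 1249.56 = 102
C = 102 + 0.54(4767) = 2676.18
S = 4767 − 2676.18 = 2090.82

S = 2090.82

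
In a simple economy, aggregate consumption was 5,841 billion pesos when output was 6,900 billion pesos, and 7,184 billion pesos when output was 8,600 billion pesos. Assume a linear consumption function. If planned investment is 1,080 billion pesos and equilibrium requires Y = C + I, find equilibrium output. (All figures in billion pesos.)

Y = 7000

MPC = (7184 − 5841)/(8600 − 6900) = 1343/1700 = 0.79
a = 5841 − 0.79(6900) = 390
Equilibrium: Y = 390 + 0.79Y + 1080
0.21Y = 1470, so Y = 1470/0.21 = 7000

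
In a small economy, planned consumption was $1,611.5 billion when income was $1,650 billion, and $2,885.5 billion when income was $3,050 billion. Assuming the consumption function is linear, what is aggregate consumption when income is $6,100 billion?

C = 5661

MPC = (2885.5 − 1611.5)/(3050 − 1650) = 1274/1400 = 0.91
a = 1611.5 − 0.91(1650) = 1611.5 − 1501.5 = 110
C = 110 + 0.91(6100) = 110 + 5551 = 5661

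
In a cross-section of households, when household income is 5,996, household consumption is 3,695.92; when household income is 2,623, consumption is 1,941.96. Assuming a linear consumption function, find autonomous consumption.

a = 578

MPC = ΔC/ΔY = (3695.92 − 1941.96)/(5996 − 2623) = 1753.96/3373 = 0.52
a = C − MPC·Y = 1941.96 − 0.52(2623) = 1941.96 − 1363.96 = 578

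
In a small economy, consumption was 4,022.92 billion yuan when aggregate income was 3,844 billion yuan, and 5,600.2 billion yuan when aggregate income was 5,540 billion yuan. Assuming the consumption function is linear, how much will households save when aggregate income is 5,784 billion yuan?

S = -43.12

MPC = (5600.2 − 4022.92)/(5540 − 3844) = 1577.28/1696 = 0.93
a = 4022.92 − 0.93(3844) = 4022.92 − 3574.92 = 448
C = 448 + 0.93(5784) = 5827.12
S = 5784 − 5827.12 = -43.12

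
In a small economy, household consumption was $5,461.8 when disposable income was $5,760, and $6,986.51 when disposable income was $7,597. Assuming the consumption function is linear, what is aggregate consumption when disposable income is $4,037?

MPC = (6986.51 − 5461.8)/(7597 − 5760) = 1524.71/1837 = 0.83
a = 5461.8 − 0.83(5760) = 5461.8 − 4780.8 = 681
C = 681 + 0.83(4037) = 681 + 3350.71 = 4031.71

C = 4031.71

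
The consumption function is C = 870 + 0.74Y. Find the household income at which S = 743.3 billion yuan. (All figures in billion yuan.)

Y = 6205

S = Y − C = -870 + 0.26Y
-870 + 0.26Y = 743.3, so 0.26Y = 1613.3 and Y = 6205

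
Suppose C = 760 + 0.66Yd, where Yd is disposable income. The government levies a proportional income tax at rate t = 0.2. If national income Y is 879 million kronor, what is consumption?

C = 1224.112

Yd = (1 − 0.2)(879) = 0.8(879) = 703.2
C = 760 + 0.66(703.2) = 760 + 464.112 = 1224.112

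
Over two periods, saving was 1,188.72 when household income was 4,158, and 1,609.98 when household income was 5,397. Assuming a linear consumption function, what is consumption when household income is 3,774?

C = 2715.84

MPS = ΔS/ΔY = (1609.98 − 1188.72)/(5397 − 4158) = 421.26/1239 = 0.34
MPC = 1 − MPS = 0.66
Autonomous saving = 1188.72 − 0.34(4158) = -225, so a = 225
C = 225 + 0.66(3774) = 225 + 2490.84 = 2715.84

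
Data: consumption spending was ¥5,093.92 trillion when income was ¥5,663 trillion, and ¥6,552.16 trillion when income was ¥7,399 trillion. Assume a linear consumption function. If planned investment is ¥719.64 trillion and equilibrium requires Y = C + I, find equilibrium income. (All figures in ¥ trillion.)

MPC = (6552.16 − 5093.92)/(7399 − 5663) = 1458.24/1736 = 0.84
a = 5093.92 − 0.84(5663) = 337
Equilibrium: Y = 337 + 0.84Y + 719.64
0.16Y = 1056.64, so Y = 1056.64/0.16 = 6604

Y = 6604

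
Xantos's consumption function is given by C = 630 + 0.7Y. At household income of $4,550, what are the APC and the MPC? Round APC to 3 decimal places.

APC = 0.838; MPC = 0.7

MPC = 0.7 (the slope of the consumption function)
C = 630 + 0.7(4550) = 3815, so APC = 3815/4550 = 0.838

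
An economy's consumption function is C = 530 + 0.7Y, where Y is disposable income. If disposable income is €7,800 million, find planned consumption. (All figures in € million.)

C = 5990

C = 530 + 0.7(7800) = 530 + 5460 = 5990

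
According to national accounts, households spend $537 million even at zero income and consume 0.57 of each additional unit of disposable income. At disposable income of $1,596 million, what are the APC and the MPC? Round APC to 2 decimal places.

APC = 0.91; MPC = 0.57

MPC = 0.57 (the slope of the consumption function)
C = 537 + 0.57(1596) = 1446.72, so APC = 1446.72/1596 = 0.91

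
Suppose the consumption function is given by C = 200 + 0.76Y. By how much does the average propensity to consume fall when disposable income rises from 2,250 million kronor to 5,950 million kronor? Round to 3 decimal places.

At Y = 2250: C = 200 + 0.76(2250) = 1910, APC = 1910/2250 = 0.8489
At Y = 5950: C = 4722, APC = 4722/5950 = 0.7936
Fall in APC = 0.8489 − 0.7936 = 0.0553 ≈ 0.055

ΔAPC = 0.055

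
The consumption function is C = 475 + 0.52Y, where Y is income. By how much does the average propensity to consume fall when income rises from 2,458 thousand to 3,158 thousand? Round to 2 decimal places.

At Y = 2458: C = 475 + 0.52(2458) = 1753.16, APC = 1753.16/2458 = 0.713
At Y = 3158: C = 2117.16, APC = 2117.16/3158 = 0.670
Fall in APC = 0.713 − 0.670 = 0.043 ≈ 0.04

ΔAPC = 0.04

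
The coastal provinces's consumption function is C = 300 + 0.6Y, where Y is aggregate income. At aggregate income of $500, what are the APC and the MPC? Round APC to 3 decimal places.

MPC = 0.6 (the slope of the consumption function)
C = 300 + 0.6(500) = 600, so APC = 600/500 = 1.200

APC = 1.200; MPC = 0.6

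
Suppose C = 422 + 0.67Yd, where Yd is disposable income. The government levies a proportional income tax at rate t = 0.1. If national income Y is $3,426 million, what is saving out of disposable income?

Yd = (1 − 0.1)(3426) = 0.9(3426) = 3083.4
C = 422 + 0.67(3083.4) = 422 + 2065.878 = 2487.878
S = Yd − C = 3083.4 − 2487.878 = 595.522

S = 595.522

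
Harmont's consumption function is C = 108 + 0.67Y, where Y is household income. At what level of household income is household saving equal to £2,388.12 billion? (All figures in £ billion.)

Y = 7564

S = Y − C = -108 + 0.33Y
-108 + 0.33Y = 2388.12, so 0.33Y = 2496.12 and Y = 7564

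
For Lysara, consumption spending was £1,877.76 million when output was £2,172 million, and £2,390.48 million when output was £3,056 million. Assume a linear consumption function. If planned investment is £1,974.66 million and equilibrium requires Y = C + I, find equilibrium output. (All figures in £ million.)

MPC = (2390.48 − 1877.76)/(3056 − 2172) = 512.72/884 = 0.58
a = 1877.76 − 0.58(2172) = 618
Equilibrium: Y = 618 + 0.58Y + 1974.66
0.42Y = 2592.66, so Y = 2592.66/0.42 = 6173

Y = 6173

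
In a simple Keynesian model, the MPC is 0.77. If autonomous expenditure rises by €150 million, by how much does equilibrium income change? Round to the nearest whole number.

ΔY ≈ 652

The multiplier is 1/(1 − MPC) = 1/0.23.
ΔY = 150/0.23 = 652.17 ≈ 652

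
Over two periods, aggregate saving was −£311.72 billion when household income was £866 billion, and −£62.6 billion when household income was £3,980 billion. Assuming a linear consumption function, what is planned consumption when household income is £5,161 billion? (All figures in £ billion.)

MPS = ΔS/ΔY = (-62.6 − (-311.72))/(3980 − 866) = 249.12/3114 = 0.08
MPC = 1 − MPS = 0.92
Autonomous saving = -311.72 − 0.08(866) = -381, so a = 381
C = 381 + 0.92(5161) = 381 + 4748.12 = 5129.12

C = 5129.12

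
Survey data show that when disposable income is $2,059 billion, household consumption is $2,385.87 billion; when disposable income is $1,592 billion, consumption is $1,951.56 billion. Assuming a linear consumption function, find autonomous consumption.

MPC = ΔC/ΔY = (2385.87 − 1951.56)/(2059 − 1592) = 434.31/467 = 0.93
a = C − MPC·Y = 1951.56 − 0.93(1592) = 1951.56 − 1480.56 = 471

a = 471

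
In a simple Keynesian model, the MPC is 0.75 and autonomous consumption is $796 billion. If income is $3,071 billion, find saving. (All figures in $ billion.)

C = 796 + 0.75(3071) = 796 + 2303.25 = 3099.25
S = Y − C = 3071 − 3099.25 = -28.25

S = -28.25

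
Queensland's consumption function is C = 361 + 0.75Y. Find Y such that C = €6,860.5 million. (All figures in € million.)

361 + 0.75Y = 6860.5
0.75Y = 6499.5, so Y = 6499.5/0.75 = 8666

Y = 8666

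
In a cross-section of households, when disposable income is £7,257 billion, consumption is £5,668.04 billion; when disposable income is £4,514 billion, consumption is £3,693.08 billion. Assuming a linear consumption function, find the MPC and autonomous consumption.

MPC = ΔC/ΔY = (5668.04 − 3693.08)/(7257 − 4514) = 1974.96/2743 = 0.72
a = C − MPC·Y = 3693.08 − 0.72(4514) = 3693.08 − 3250.08 = 443

MPC = 0.72; a = 443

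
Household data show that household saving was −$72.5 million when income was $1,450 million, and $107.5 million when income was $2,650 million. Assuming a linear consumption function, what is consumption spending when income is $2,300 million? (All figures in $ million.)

MPS = ΔS/ΔY = (107.5 − (-72.5))/(2650 − 1450) = 180/1200 = 0.15
MPC = 1 − MPS = 0.85
Autonomous saving = -72.5 − 0.15(1450) = -290, so a = 290
C = 290 + 0.85(2300) = 290 + 1955 = 2245

C = 2245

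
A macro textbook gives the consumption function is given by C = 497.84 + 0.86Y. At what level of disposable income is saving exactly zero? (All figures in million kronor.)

Y = 3556

At break-even, C = Y: 497.84 + 0.86Y = Y
0.14Y = 497.84, so Y = 497.84/0.14 = 3556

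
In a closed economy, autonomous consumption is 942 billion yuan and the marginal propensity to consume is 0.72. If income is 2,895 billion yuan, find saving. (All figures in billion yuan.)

S = -131.4

C = 942 + 0.72(2895) = 942 + 2084.4 = 3026.4
S = Y − C = 2895 − 3026.4 = -131.4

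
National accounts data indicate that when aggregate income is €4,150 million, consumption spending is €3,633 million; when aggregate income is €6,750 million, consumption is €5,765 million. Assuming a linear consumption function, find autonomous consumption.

a = 230

MPC = ΔC/ΔY = (5765 − 3633)/(6750 − 4150) = 2132/2600 = 0.82
a = C − MPC·Y = 3633 − 0.82(4150) = 3633 − 3403 = 230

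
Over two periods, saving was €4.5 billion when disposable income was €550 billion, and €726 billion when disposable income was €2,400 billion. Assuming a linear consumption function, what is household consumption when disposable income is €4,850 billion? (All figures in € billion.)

C = 3168.5

MPS = ΔS/ΔY = (726 − 4.5)/(2400 − 550) = 721.5/1850 = 0.39
MPC = 1 − MPS = 0.61
Autonomous saving = 4.5 − 0.39(550) = -210, so a = 210
C = 210 + 0.61(4850) = 210 + 2958.5 = 3168.5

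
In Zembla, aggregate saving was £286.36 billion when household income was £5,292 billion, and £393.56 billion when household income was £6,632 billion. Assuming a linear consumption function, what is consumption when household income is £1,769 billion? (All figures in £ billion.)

MPS = ΔS/ΔY = (393.56 − 286.36)/(6632 − 5292) = 107.2/1340 = 0.08
MPC = 1 − MPS = 0.92
Autonomous saving = 286.36 − 0.08(5292) = -137, so a = 137
C = 137 + 0.92(1769) = 137 + 1627.48 = 1764.48

C = 1764.48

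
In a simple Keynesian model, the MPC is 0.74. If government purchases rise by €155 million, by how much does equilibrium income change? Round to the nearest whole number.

The multiplier is 1/(1 − MPC) = 1/0.26.
ΔY = 155/0.26 = 596.15 ≈ 596

ΔY ≈ 596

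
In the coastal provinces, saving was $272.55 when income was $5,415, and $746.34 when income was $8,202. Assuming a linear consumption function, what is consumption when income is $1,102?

MPS = ΔS/ΔY = (746.34 − 272.55)/(8202 − 5415) = 473.79/2787 = 0.17
MPC = 1 − MPS = 0.83
Autonomous saving = 272.55 − 0.17(5415) = -648, so a = 648
C = 648 + 0.83(1102) = 648 + 914.66 = 1562.66

C = 1562.66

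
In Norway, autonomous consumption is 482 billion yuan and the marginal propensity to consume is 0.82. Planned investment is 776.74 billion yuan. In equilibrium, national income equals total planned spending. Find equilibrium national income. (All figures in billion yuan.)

Y = 6993

Y = C + I = 482 + 0.82Y + 776.74
Y − 0.82Y = 1258.74
0.18Y = 1258.74, so Y = 1258.74/0.18 = 6993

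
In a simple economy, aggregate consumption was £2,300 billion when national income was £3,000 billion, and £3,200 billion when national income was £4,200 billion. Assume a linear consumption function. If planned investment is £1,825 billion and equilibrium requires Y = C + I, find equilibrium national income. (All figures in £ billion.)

Y = 7500

MPC = (3200 − 2300)/(4200 − 3000) = 900/1200 = 0.75
a = 2300 − 0.75(3000) = 50
Equilibrium: Y = 50 + 0.75Y + 1825
0.25Y = 1875, so Y = 1875/0.25 = 7500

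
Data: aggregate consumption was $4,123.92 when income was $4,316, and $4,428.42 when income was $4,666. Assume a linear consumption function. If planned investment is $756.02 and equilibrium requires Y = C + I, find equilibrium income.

Y = 8654

MPC = (4428.42 − 4123.92)/(4666 − 4316) = 304.5/350 = 0.87
a = 4123.92 − 0.87(4316) = 369
Equilibrium: Y = 369 + 0.87Y + 756.02
0.13Y = 1125.02, so Y = 1125.02/0.13 = 8654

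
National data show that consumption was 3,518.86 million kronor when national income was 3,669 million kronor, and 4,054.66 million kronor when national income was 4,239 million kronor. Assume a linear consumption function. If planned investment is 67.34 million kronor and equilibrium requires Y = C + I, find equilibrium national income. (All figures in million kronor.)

MPC = (4054.66 − 3518.86)/(4239 − 3669) = 535.8/570 = 0.94
a = 3518.86 − 0.94(3669) = 70
Equilibrium: Y = 70 + 0.94Y + 67.34
0.06Y = 137.34, so Y = 137.34/0.06 = 2289

Y = 2289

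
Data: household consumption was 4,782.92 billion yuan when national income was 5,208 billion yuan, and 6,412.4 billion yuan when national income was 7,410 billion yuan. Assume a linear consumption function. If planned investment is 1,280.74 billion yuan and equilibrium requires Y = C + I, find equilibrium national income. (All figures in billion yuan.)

Y = 8499

MPC = (6412.4 − 4782.92)/(7410 − 5208) = 1629.48/2202 = 0.74
a = 4782.92 − 0.74(5208) = 929
Equilibrium: Y = 929 + 0.74Y + 1280.74
0.26Y = 2209.74, so Y = 2209.74/0.26 = 8499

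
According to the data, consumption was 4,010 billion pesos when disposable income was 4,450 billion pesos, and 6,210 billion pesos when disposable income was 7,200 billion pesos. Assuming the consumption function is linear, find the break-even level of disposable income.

Y = 2250

MPC = (6210 − 4010)/(7200 − 4450) = 2200/2750 = 0.8
a = 4010 − 0.8(4450) = 4010 − 3560 = 450
Break-even: Y = a/(1−MPC) = 450/0.2 = 2250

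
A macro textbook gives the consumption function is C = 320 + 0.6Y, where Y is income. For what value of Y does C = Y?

At break-even, C = Y: 320 + 0.6Y = Y
0.4Y = 320, so Y = 320/0.4 = 800

Y = 800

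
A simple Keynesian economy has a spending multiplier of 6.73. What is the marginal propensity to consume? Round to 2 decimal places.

k = 1/(1 − MPC), so 1 − MPC = 1/k = 1/6.73 = 0.1486
MPC = 1 − 0.1486 = 0.85

MPC = 0.85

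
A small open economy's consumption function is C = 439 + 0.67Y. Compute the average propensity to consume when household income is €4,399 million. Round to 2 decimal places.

APC = 0.77

C = 439 + 0.67(4399) = 3386.33
APC = C/Y = 3386.33/4399 = 0.77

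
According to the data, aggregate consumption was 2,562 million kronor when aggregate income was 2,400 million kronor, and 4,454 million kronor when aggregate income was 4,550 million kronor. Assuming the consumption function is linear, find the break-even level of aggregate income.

Y = 3750

MPC = (4454 − 2562)/(4550 − 2400) = 1892/2150 = 0.88
a = 2562 − 0.88(2400) = 2562 − 2112 = 450
Break-even: Y = a/(1−MPC) = 450/0.12 = 3750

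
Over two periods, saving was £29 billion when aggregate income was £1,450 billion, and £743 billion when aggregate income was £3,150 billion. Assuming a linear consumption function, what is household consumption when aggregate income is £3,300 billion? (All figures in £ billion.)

C = 2494

MPS = ΔS/ΔY = (743 − 29)/(3150 − 1450) = 714/1700 = 0.42
MPC = 1 − MPS = 0.58
Autonomous saving = 29 − 0.42(1450) = -580, so a = 580
C = 580 + 0.58(3300) = 580 + 1914 = 2494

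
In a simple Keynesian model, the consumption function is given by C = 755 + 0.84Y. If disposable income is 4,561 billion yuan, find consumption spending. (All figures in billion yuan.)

C = 4586.24

C = 755 + 0.84(4561) = 755 + 3831.24 = 4586.24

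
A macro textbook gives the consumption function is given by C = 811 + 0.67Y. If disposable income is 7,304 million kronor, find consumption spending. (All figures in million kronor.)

C = 811 + 0.67(7304) = 811 + 4893.68 = 5704.68

C = 5704.68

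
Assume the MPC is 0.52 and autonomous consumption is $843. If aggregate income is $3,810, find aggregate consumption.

C = 843 + 0.52(3810) = 843 + 1981.2 = 2824.2

C = 2824.2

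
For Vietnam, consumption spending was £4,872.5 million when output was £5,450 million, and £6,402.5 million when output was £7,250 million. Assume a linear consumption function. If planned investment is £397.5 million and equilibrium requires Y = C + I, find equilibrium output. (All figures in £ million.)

MPC = (6402.5 − 4872.5)/(7250 − 5450) = 1530/1800 = 0.85
a = 4872.5 − 0.85(5450) = 240
Equilibrium: Y = 240 + 0.85Y + 397.5
0.15Y = 637.5, so Y = 637.5/0.15 = 4250

Y = 4250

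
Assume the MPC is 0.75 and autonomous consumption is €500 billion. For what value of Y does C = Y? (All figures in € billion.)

Y = 2000

At break-even, C = Y: 500 + 0.75Y = Y
0.25Y = 500, so Y = 500/0.25 = 2000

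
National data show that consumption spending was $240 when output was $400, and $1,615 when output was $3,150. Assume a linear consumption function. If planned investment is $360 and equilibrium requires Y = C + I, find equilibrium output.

MPC = (1615 − 240)/(3150 − 400) = 1375/2750 = 0.5
a = 240 − 0.5(400) = 40
Equilibrium: Y = 40 + 0.5Y + 360
0.5Y = 400, so Y = 400/0.5 = 800

Y = 800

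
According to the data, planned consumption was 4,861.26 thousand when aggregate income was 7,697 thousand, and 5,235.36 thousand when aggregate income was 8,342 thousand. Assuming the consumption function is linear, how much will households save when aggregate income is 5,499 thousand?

MPC = (5235.36 − 4861.26)/(8342 − 7697) = 374.1/645 = 0.58
a = 4861.26 − 0.58(7697) = 4861.26 − 4464.26 = 397
C = 397 + 0.58(5499) = 3586.42
S = 5499 − 3586.42 = 1912.58

S = 1912.58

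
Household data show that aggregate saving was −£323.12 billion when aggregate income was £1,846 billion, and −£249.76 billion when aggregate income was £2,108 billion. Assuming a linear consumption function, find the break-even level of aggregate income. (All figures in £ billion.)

Y = 3000

MPS = ΔS/ΔY = (-249.76 − (-323.12))/(2108 − 1846) = 73.36/262 = 0.28
MPC = 1 − MPS = 0.72
From S(1846) = -323.12: −a + 0.28(1846) = -323.12, so a = 516.88 − (-323.12) = 840
Break-even (S = 0): Y = a/MPS = 840/0.28 = 3000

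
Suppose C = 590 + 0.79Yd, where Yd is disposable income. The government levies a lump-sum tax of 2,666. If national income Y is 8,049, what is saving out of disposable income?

Yd = Y − T = 8049 − 2666 = 5383
C = 590 + 0.79(5383) = 590 + 4252.57 = 4842.57
S = Yd − C = 5383 − 4842.57 = 540.43

S = 540.43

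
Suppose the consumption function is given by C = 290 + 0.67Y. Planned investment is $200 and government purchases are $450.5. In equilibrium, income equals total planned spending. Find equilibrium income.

Y = 2850

Y = C + I + G = 290 + 0.67Y + 200 + 450.5
Y − 0.67Y = 940.5
0.33Y = 940.5, so Y = 940.5/0.33 = 2850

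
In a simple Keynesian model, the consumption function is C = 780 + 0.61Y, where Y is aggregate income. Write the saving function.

S = Y − C = Y − (780 + 0.61Y) = -780 + (1 − 0.61)Y

S = -780 + 0.39Y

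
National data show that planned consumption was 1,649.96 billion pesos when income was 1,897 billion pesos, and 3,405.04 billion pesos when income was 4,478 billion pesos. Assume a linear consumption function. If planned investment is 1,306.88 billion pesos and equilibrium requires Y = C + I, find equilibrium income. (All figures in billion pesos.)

Y = 5209

MPC = (3405.04 − 1649.96)/(4478 − 1897) = 1755.08/2581 = 0.68
a = 1649.96 − 0.68(1897) = 360
Equilibrium: Y = 360 + 0.68Y + 1306.88
0.32Y = 1666.88, so Y = 1666.88/0.32 = 5209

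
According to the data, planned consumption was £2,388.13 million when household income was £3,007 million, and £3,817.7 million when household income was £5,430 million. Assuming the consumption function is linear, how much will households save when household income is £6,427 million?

S = 2021.07

MPC = (3817.7 − 2388.13)/(5430 − 3007) = 1429.57/2423 = 0.59
a = 2388.13 − 0.59(3007) = 2388.13 − 1774.13 = 614
C = 614 + 0.59(6427) = 4405.93
S = 6427 − 4405.93 = 2021.07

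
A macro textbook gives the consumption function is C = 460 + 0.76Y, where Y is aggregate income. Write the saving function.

S = Y − C = Y − (460 + 0.76Y) = -460 + (1 − 0.76)Y

S = -460 + 0.24Y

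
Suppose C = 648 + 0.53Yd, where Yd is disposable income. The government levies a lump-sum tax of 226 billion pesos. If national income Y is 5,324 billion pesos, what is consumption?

Yd = Y − T = 5324 − 226 = 5098
C = 648 + 0.53(5098) = 648 + 2701.94 = 3349.94

C = 3349.94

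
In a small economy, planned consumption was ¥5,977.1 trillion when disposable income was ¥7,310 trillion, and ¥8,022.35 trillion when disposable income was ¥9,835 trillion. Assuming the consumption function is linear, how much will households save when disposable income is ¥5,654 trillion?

MPC = (8022.35 − 5977.1)/(9835 − 7310) = 2045.25/2525 = 0.81
a = 5977.1 − 0.81(7310) = 5977.1 − 5921.1 = 56
C = 56 + 0.81(5654) = 4635.74
S = 5654 − 4635.74 = 1018.26

S = 1018.26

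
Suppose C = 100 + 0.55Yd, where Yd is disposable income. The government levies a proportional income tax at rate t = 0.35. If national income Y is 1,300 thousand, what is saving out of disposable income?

Yd = (1 − 0.35)(1300) = 0.65(1300) = 845
C = 100 + 0.55(845) = 100 + 464.75 = 564.75
S = Yd − C = 845 − 564.75 = 280.25

S = 280.25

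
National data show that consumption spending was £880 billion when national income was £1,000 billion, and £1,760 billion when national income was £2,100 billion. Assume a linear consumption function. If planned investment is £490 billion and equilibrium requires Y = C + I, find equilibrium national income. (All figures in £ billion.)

MPC = (1760 − 880)/(2100 − 1000) = 880/1100 = 0.8
a = 880 − 0.8(1000) = 80
Equilibrium: Y = 80 + 0.8Y + 490
0.2Y = 570, so Y = 570/0.2 = 2850

Y = 2850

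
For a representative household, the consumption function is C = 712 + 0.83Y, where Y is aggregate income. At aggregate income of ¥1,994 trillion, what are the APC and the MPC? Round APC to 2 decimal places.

MPC = 0.83 (the slope of the consumption function)
C = 712 + 0.83(1994) = 2367.02, so APC = 2367.02/1994 = 1.19

APC = 1.19; MPC = 0.83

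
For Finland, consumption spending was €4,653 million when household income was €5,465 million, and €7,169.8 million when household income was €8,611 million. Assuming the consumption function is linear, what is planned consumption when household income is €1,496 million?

MPC = (7169.8 − 4653)/(8611 − 5465) = 2516.8/3146 = 0.8
a = 4653 − 0.8(5465) = 4653 − 4372 = 281
C = 281 + 0.8(1496) = 281 + 1196.8 = 1477.8

C = 1477.8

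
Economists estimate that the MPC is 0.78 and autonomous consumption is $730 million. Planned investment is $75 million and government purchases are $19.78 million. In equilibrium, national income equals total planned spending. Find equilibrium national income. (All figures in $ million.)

Y = C + I + G = 730 + 0.78Y + 75 + 19.78
Y − 0.78Y = 824.78
0.22Y = 824.78, so Y = 824.78/0.22 = 3749

Y = 3749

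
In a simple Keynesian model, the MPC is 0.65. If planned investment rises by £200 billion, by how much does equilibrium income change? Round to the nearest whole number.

The multiplier is 1/(1 − MPC) = 1/0.35.
ΔY = 200/0.35 = 571.43 ≈ 571

ΔY ≈ 571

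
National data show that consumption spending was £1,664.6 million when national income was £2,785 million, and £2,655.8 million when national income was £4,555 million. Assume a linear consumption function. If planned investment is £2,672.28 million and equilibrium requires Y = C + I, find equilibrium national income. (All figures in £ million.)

MPC = (2655.8 − 1664.6)/(4555 − 2785) = 991.2/1770 = 0.56
a = 1664.6 − 0.56(2785) = 105
Equilibrium: Y = 105 + 0.56Y + 2672.28
0.44Y = 2777.28, so Y = 2777.28/0.44 = 6312

Y = 6312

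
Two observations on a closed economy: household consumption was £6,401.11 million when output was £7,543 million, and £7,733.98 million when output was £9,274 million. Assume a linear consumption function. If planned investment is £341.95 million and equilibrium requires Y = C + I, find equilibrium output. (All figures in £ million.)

Y = 4065

MPC = (7733.98 − 6401.11)/(9274 − 7543) = 1332.87/1731 = 0.77
a = 6401.11 − 0.77(7543) = 593
Equilibrium: Y = 593 + 0.77Y + 341.95
0.23Y = 934.95, so Y = 934.95/0.23 = 4065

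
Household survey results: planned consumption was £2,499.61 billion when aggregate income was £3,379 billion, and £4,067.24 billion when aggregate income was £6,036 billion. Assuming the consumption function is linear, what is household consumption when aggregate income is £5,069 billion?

MPC = (4067.24 − 2499.61)/(6036 − 3379) = 1567.63/2657 = 0.59
a = 2499.61 − 0.59(3379) = 2499.61 − 1993.61 = 506
C = 506 + 0.59(5069) = 506 + 2990.71 = 3496.71

C = 3496.71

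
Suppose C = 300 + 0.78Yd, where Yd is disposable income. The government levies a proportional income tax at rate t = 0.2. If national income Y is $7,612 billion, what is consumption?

C = 5049.888

Yd = (1 − 0.2)(7612) = 0.8(7612) = 6089.6
C = 300 + 0.78(6089.6) = 300 + 4749.888 = 5049.888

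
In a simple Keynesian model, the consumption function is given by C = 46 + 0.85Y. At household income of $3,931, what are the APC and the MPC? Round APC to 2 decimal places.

MPC = 0.85 (the slope of the consumption function)
C = 46 + 0.85(3931) = 3387.35, so APC = 3387.35/3931 = 0.86

APC = 0.86; MPC = 0.85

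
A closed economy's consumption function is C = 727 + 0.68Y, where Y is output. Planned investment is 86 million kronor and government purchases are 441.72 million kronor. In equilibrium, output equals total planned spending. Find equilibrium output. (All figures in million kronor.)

Y = C + I + G = 727 + 0.68Y + 86 + 441.72
Y − 0.68Y = 1254.72
0.32Y = 1254.72, so Y = 1254.72/0.32 = 3921

Y = 3921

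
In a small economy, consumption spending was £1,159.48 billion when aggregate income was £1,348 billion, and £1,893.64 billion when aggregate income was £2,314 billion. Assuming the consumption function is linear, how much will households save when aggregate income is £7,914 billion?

MPC = (1893.64 − 1159.48)/(2314 − 1348) = 734.16/966 = 0.76
a = 1159.48 − 0.76(1348) = 1159.48 − 1024.48 = 135
C = 135 + 0.76(7914) = 6149.64
S = 7914 − 6149.64 = 1764.36

S = 1764.36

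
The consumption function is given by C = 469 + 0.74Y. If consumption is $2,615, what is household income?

469 + 0.74Y = 2615
0.74Y = 2146, so Y = 2146/0.74 = 2900

Y = 2900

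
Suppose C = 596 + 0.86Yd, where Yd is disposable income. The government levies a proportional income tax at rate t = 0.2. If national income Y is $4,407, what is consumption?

Yd = (1 − 0.2)(4407) = 0.8(4407) = 3525.6
C = 596 + 0.86(3525.6) = 596 + 3032.016 = 3628.016

C = 3628.016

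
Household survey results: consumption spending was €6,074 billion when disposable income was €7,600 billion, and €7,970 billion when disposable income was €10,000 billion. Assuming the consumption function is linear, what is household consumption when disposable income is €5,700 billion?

MPC = (7970 − 6074)/(10000 − 7600) = 1896/2400 = 0.79
a = 6074 − 0.79(7600) = 6074 − 6004 = 70
C = 70 + 0.79(5700) = 70 + 4503 = 4573

C = 4573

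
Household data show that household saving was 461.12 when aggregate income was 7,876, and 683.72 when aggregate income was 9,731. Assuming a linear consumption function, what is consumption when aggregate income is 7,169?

C = 6792.72

MPS = ΔS/ΔY = (683.72 − 461.12)/(9731 − 7876) = 222.6/1855 = 0.12
MPC = 1 − MPS = 0.88
Autonomous saving = 461.12 − 0.12(7876) = -484, so a = 484
C = 484 + 0.88(7169) = 484 + 6308.72 = 6792.72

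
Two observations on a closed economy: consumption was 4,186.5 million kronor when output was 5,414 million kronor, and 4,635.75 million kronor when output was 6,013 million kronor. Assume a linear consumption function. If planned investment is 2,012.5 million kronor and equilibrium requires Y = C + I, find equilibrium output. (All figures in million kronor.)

Y = 8554

MPC = (4635.75 − 4186.5)/(6013 − 5414) = 449.25/599 = 0.75
a = 4186.5 − 0.75(5414) = 126
Equilibrium: Y = 126 + 0.75Y + 2012.5
0.25Y = 2138.5, so Y = 2138.5/0.25 = 8554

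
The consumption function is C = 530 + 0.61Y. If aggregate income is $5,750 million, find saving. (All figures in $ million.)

C = 530 + 0.61(5750) = 530 + 3507.5 = 4037.5
S = Y − C = 5750 − 4037.5 = 1712.5

S = 1712.5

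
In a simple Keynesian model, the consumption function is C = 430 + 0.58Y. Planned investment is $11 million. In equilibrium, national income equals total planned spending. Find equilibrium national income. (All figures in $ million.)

Y = 1050

Y = C + I = 430 + 0.58Y + 11
Y − 0.58Y = 441
0.42Y = 441, so Y = 441/0.42 = 1050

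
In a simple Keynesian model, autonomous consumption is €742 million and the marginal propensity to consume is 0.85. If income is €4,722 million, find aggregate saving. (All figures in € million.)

C = 742 + 0.85(4722) = 742 + 4013.7 = 4755.7
S = Y − C = 4722 − 4755.7 = -33.7

S = -33.7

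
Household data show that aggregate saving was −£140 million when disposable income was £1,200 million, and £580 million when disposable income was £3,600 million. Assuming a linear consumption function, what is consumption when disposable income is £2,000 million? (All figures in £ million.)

C = 1900

MPS = ΔS/ΔY = (580 − (-140))/(3600 − 1200) = 720/2400 = 0.3
MPC = 1 − MPS = 0.7
Autonomous saving = -140 − 0.3(1200) = -500, so a = 500
C = 500 + 0.7(2000) = 500 + 1400 = 1900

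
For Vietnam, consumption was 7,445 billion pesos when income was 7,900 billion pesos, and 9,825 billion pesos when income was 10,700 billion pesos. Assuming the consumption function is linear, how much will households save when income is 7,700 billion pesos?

MPC = (9825 − 7445)/(10700 − 7900) = 2380/2800 = 0.85
a = 7445 − 0.85(7900) = 7445 − 6715 = 730
C = 730 + 0.85(7700) = 7275
S = 7700 − 7275 = 425

S = 425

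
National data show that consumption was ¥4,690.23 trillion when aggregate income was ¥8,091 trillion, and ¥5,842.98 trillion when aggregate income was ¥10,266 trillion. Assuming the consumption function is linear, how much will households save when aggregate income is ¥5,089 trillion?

S = 1989.83

MPC = (5842.98 − 4690.23)/(10266 − 8091) = 1152.75/2175 = 0.53
a = 4690.23 − 0.53(8091) = 4690.23 − 4288.23 = 402
C = 402 + 0.53(5089) = 3099.17
S = 5089 − 3099.17 = 1989.83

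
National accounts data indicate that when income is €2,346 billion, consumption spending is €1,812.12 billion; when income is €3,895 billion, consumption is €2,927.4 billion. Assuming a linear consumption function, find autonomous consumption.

MPC = ΔC/ΔY = (2927.4 − 1812.12)/(3895 − 2346) = 1115.28/1549 = 0.72
a = C − MPC·Y = 1812.12 − 0.72(2346) = 1812.12 − 1689.12 = 123

a = 123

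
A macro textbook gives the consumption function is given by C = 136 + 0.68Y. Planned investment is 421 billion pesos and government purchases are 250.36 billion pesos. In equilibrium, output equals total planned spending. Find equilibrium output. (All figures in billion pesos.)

Y = 2523

Y = C + I + G = 136 + 0.68Y + 421 + 250.36
Y − 0.68Y = 807.36
0.32Y = 807.36, so Y = 807.36/0.32 = 2523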